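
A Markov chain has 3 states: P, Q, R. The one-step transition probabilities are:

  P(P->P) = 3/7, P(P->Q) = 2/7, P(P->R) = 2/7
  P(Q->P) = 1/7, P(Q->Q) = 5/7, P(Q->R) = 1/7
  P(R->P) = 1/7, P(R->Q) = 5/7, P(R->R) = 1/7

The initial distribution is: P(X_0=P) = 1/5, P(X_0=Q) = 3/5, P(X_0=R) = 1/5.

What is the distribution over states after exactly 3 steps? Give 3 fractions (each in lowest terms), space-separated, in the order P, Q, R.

Propagating the distribution step by step (d_{t+1} = d_t * P):
d_0 = (P=1/5, Q=3/5, R=1/5)
  d_1[P] = 1/5*3/7 + 3/5*1/7 + 1/5*1/7 = 1/5
  d_1[Q] = 1/5*2/7 + 3/5*5/7 + 1/5*5/7 = 22/35
  d_1[R] = 1/5*2/7 + 3/5*1/7 + 1/5*1/7 = 6/35
d_1 = (P=1/5, Q=22/35, R=6/35)
  d_2[P] = 1/5*3/7 + 22/35*1/7 + 6/35*1/7 = 1/5
  d_2[Q] = 1/5*2/7 + 22/35*5/7 + 6/35*5/7 = 22/35
  d_2[R] = 1/5*2/7 + 22/35*1/7 + 6/35*1/7 = 6/35
d_2 = (P=1/5, Q=22/35, R=6/35)
  d_3[P] = 1/5*3/7 + 22/35*1/7 + 6/35*1/7 = 1/5
  d_3[Q] = 1/5*2/7 + 22/35*5/7 + 6/35*5/7 = 22/35
  d_3[R] = 1/5*2/7 + 22/35*1/7 + 6/35*1/7 = 6/35
d_3 = (P=1/5, Q=22/35, R=6/35)

Answer: 1/5 22/35 6/35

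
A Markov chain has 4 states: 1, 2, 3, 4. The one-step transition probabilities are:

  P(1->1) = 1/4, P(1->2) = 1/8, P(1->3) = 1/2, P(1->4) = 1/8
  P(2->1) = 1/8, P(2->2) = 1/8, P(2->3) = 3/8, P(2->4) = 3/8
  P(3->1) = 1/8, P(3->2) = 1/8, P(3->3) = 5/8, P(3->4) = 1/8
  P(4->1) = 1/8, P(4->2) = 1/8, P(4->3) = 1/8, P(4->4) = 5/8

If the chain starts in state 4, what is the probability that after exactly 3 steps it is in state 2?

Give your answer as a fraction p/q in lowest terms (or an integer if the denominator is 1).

Answer: 1/8

Derivation:
Computing P^3 by repeated multiplication:
P^1 =
  1: [1/4, 1/8, 1/2, 1/8]
  2: [1/8, 1/8, 3/8, 3/8]
  3: [1/8, 1/8, 5/8, 1/8]
  4: [1/8, 1/8, 1/8, 5/8]
P^2 =
  1: [5/32, 1/8, 1/2, 7/32]
  2: [9/64, 1/8, 25/64, 11/32]
  3: [9/64, 1/8, 33/64, 7/32]
  4: [9/64, 1/8, 17/64, 15/32]
P^3 =
  1: [37/256, 1/8, 119/256, 17/64]
  2: [73/512, 1/8, 207/512, 21/64]
  3: [73/512, 1/8, 239/512, 17/64]
  4: [73/512, 1/8, 175/512, 25/64]

(P^3)[4 -> 2] = 1/8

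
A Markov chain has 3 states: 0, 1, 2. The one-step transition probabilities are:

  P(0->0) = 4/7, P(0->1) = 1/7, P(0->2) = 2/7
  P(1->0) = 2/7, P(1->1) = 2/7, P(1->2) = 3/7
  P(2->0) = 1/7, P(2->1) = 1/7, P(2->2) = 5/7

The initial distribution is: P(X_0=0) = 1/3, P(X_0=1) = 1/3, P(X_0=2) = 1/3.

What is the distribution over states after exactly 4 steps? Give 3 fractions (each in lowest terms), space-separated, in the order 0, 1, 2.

Propagating the distribution step by step (d_{t+1} = d_t * P):
d_0 = (0=1/3, 1=1/3, 2=1/3)
  d_1[0] = 1/3*4/7 + 1/3*2/7 + 1/3*1/7 = 1/3
  d_1[1] = 1/3*1/7 + 1/3*2/7 + 1/3*1/7 = 4/21
  d_1[2] = 1/3*2/7 + 1/3*3/7 + 1/3*5/7 = 10/21
d_1 = (0=1/3, 1=4/21, 2=10/21)
  d_2[0] = 1/3*4/7 + 4/21*2/7 + 10/21*1/7 = 46/147
  d_2[1] = 1/3*1/7 + 4/21*2/7 + 10/21*1/7 = 25/147
  d_2[2] = 1/3*2/7 + 4/21*3/7 + 10/21*5/7 = 76/147
d_2 = (0=46/147, 1=25/147, 2=76/147)
  d_3[0] = 46/147*4/7 + 25/147*2/7 + 76/147*1/7 = 310/1029
  d_3[1] = 46/147*1/7 + 25/147*2/7 + 76/147*1/7 = 172/1029
  d_3[2] = 46/147*2/7 + 25/147*3/7 + 76/147*5/7 = 547/1029
d_3 = (0=310/1029, 1=172/1029, 2=547/1029)
  d_4[0] = 310/1029*4/7 + 172/1029*2/7 + 547/1029*1/7 = 2131/7203
  d_4[1] = 310/1029*1/7 + 172/1029*2/7 + 547/1029*1/7 = 1201/7203
  d_4[2] = 310/1029*2/7 + 172/1029*3/7 + 547/1029*5/7 = 79/147
d_4 = (0=2131/7203, 1=1201/7203, 2=79/147)

Answer: 2131/7203 1201/7203 79/147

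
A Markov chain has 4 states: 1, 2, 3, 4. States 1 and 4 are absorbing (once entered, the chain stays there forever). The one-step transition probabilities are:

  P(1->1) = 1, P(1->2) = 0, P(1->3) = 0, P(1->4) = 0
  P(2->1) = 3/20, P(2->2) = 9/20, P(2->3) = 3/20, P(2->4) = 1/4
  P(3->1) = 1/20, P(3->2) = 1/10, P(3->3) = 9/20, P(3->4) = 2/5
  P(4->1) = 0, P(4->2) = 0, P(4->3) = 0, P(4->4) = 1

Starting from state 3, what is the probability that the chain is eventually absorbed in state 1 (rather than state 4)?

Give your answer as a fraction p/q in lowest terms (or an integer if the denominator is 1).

Answer: 17/115

Derivation:
Let a_i = P(absorbed in 1 | start in state i).
Boundary conditions: a_1 = 1, a_4 = 0.
For each transient state i, a_i = sum_j P(i->j) * a_j:
  a_2 = 3/20*a_1 + 9/20*a_2 + 3/20*a_3 + 1/4*a_4
  a_3 = 1/20*a_1 + 1/10*a_2 + 9/20*a_3 + 2/5*a_4

Substituting a_1 = 1 and a_4 = 0, rearrange to (I - Q) a = r where r[i] = P(i -> 1):
  [11/20, -3/20] . (a_2, a_3) = 3/20
  [-1/10, 11/20] . (a_2, a_3) = 1/20

Solving yields:
  a_2 = 36/115
  a_3 = 17/115

Starting state is 3, so the absorption probability is a_3 = 17/115.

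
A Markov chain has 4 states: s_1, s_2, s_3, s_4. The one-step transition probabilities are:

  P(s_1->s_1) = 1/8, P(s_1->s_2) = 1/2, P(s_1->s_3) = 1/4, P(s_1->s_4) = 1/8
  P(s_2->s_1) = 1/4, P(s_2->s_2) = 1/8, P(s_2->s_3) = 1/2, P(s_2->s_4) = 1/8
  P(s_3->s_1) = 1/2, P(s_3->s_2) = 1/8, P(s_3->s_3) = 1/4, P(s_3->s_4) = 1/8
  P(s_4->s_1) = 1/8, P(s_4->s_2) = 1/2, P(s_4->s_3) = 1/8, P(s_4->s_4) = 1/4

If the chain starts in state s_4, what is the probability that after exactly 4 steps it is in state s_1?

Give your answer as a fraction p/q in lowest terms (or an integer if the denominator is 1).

Answer: 1107/4096

Derivation:
Computing P^4 by repeated multiplication:
P^1 =
  s_1: [1/8, 1/2, 1/4, 1/8]
  s_2: [1/4, 1/8, 1/2, 1/8]
  s_3: [1/2, 1/8, 1/4, 1/8]
  s_4: [1/8, 1/2, 1/8, 1/4]
P^2 =
  s_1: [9/32, 7/32, 23/64, 9/64]
  s_2: [21/64, 17/64, 17/64, 9/64]
  s_3: [15/64, 23/64, 17/64, 9/64]
  s_4: [15/64, 17/64, 11/32, 5/32]
P^3 =
  s_1: [147/512, 145/512, 147/512, 73/512]
  s_2: [33/128, 77/256, 153/512, 73/512]
  s_3: [69/256, 17/64, 165/512, 73/512]
  s_4: [147/512, 139/512, 19/64, 37/256]
P^4 =
  s_1: [549/2048, 293/1024, 1241/4096, 585/4096]
  s_2: [1125/4096, 1127/4096, 1259/4096, 585/4096]
  s_3: [1143/4096, 1145/4096, 1223/4096, 585/4096]
  s_4: [1107/4096, 1175/4096, 307/1024, 293/2048]

(P^4)[s_4 -> s_1] = 1107/4096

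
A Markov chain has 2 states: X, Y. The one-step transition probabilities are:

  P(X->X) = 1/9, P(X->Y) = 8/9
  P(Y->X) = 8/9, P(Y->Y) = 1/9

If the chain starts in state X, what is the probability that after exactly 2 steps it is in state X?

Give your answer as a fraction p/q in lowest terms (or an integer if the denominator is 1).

Computing P^2 by repeated multiplication:
P^1 =
  X: [1/9, 8/9]
  Y: [8/9, 1/9]
P^2 =
  X: [65/81, 16/81]
  Y: [16/81, 65/81]

(P^2)[X -> X] = 65/81

Answer: 65/81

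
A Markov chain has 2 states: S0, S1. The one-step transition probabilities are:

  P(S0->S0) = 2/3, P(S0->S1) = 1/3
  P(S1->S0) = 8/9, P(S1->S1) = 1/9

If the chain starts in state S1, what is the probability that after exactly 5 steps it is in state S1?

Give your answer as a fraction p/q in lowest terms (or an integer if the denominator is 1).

Computing P^5 by repeated multiplication:
P^1 =
  S0: [2/3, 1/3]
  S1: [8/9, 1/9]
P^2 =
  S0: [20/27, 7/27]
  S1: [56/81, 25/81]
P^3 =
  S0: [176/243, 67/243]
  S1: [536/729, 193/729]
P^4 =
  S0: [1592/2187, 595/2187]
  S1: [4760/6561, 1801/6561]
P^5 =
  S0: [14312/19683, 5371/19683]
  S1: [42968/59049, 16081/59049]

(P^5)[S1 -> S1] = 16081/59049

Answer: 16081/59049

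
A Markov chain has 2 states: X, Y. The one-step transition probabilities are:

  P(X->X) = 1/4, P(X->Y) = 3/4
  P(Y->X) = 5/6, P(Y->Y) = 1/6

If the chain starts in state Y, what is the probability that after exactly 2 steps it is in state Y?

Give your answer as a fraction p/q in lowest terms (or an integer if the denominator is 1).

Computing P^2 by repeated multiplication:
P^1 =
  X: [1/4, 3/4]
  Y: [5/6, 1/6]
P^2 =
  X: [11/16, 5/16]
  Y: [25/72, 47/72]

(P^2)[Y -> Y] = 47/72

Answer: 47/72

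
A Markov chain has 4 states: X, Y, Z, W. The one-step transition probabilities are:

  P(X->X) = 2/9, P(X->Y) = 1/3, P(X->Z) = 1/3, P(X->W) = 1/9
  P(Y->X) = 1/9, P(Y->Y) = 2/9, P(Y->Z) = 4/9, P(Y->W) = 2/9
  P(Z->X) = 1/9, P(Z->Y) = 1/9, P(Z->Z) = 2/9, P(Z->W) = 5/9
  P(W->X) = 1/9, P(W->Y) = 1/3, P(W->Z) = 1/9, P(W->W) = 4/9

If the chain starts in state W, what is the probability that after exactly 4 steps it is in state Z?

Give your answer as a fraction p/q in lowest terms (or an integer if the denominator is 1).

Answer: 1636/6561

Derivation:
Computing P^4 by repeated multiplication:
P^1 =
  X: [2/9, 1/3, 1/3, 1/9]
  Y: [1/9, 2/9, 4/9, 2/9]
  Z: [1/9, 1/9, 2/9, 5/9]
  W: [1/9, 1/3, 1/9, 4/9]
P^2 =
  X: [11/81, 2/9, 25/81, 1/3]
  Y: [10/81, 17/81, 7/27, 11/27]
  Z: [10/81, 22/81, 16/81, 11/27]
  W: [10/81, 22/81, 7/27, 28/81]
P^3 =
  X: [92/729, 175/729, 182/729, 280/729]
  Y: [91/729, 184/729, 173/729, 281/729]
  Z: [91/729, 7/27, 61/243, 266/729]
  W: [91/729, 179/729, 188/729, 271/729]
P^4 =
  X: [821/6561, 1648/6561, 20/81, 824/2187]
  Y: [820/6561, 1657/6561, 1636/6561, 272/729]
  Z: [820/6561, 544/2187, 1661/6561, 272/729]
  W: [820/6561, 544/2187, 1636/6561, 2473/6561]

(P^4)[W -> Z] = 1636/6561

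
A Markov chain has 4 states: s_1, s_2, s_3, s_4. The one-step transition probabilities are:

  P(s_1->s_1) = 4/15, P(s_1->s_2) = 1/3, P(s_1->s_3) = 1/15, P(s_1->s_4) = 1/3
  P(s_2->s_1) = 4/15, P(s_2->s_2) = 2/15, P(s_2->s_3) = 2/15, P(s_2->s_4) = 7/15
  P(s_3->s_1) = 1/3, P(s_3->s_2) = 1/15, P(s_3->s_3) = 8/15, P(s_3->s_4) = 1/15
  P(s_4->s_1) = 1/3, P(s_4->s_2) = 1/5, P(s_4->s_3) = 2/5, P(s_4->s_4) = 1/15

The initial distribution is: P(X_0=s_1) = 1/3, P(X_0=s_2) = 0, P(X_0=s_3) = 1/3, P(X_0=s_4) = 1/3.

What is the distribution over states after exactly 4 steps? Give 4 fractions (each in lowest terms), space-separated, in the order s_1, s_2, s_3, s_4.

Answer: 45659/151875 3188/16875 14567/50625 33823/151875

Derivation:
Propagating the distribution step by step (d_{t+1} = d_t * P):
d_0 = (s_1=1/3, s_2=0, s_3=1/3, s_4=1/3)
  d_1[s_1] = 1/3*4/15 + 0*4/15 + 1/3*1/3 + 1/3*1/3 = 14/45
  d_1[s_2] = 1/3*1/3 + 0*2/15 + 1/3*1/15 + 1/3*1/5 = 1/5
  d_1[s_3] = 1/3*1/15 + 0*2/15 + 1/3*8/15 + 1/3*2/5 = 1/3
  d_1[s_4] = 1/3*1/3 + 0*7/15 + 1/3*1/15 + 1/3*1/15 = 7/45
d_1 = (s_1=14/45, s_2=1/5, s_3=1/3, s_4=7/45)
  d_2[s_1] = 14/45*4/15 + 1/5*4/15 + 1/3*1/3 + 7/45*1/3 = 202/675
  d_2[s_2] = 14/45*1/3 + 1/5*2/15 + 1/3*1/15 + 7/45*1/5 = 124/675
  d_2[s_3] = 14/45*1/15 + 1/5*2/15 + 1/3*8/15 + 7/45*2/5 = 194/675
  d_2[s_4] = 14/45*1/3 + 1/5*7/15 + 1/3*1/15 + 7/45*1/15 = 31/135
d_2 = (s_1=202/675, s_2=124/675, s_3=194/675, s_4=31/135)
  d_3[s_1] = 202/675*4/15 + 124/675*4/15 + 194/675*1/3 + 31/135*1/3 = 3049/10125
  d_3[s_2] = 202/675*1/3 + 124/675*2/15 + 194/675*1/15 + 31/135*1/5 = 71/375
  d_3[s_3] = 202/675*1/15 + 124/675*2/15 + 194/675*8/15 + 31/135*2/5 = 2932/10125
  d_3[s_4] = 202/675*1/3 + 124/675*7/15 + 194/675*1/15 + 31/135*1/15 = 2227/10125
d_3 = (s_1=3049/10125, s_2=71/375, s_3=2932/10125, s_4=2227/10125)
  d_4[s_1] = 3049/10125*4/15 + 71/375*4/15 + 2932/10125*1/3 + 2227/10125*1/3 = 45659/151875
  d_4[s_2] = 3049/10125*1/3 + 71/375*2/15 + 2932/10125*1/15 + 2227/10125*1/5 = 3188/16875
  d_4[s_3] = 3049/10125*1/15 + 71/375*2/15 + 2932/10125*8/15 + 2227/10125*2/5 = 14567/50625
  d_4[s_4] = 3049/10125*1/3 + 71/375*7/15 + 2932/10125*1/15 + 2227/10125*1/15 = 33823/151875
d_4 = (s_1=45659/151875, s_2=3188/16875, s_3=14567/50625, s_4=33823/151875)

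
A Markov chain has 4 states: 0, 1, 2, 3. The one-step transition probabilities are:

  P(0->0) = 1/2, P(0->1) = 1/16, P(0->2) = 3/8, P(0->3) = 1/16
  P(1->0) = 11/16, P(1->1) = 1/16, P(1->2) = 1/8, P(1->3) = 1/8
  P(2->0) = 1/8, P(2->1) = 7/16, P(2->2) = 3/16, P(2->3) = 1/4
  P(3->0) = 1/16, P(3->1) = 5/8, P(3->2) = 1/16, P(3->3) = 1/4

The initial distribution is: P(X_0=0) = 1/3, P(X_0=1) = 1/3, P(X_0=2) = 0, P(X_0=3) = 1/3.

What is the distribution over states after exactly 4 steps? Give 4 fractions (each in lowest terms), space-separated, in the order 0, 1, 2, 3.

Answer: 25649/65536 15217/65536 14973/65536 9697/65536

Derivation:
Propagating the distribution step by step (d_{t+1} = d_t * P):
d_0 = (0=1/3, 1=1/3, 2=0, 3=1/3)
  d_1[0] = 1/3*1/2 + 1/3*11/16 + 0*1/8 + 1/3*1/16 = 5/12
  d_1[1] = 1/3*1/16 + 1/3*1/16 + 0*7/16 + 1/3*5/8 = 1/4
  d_1[2] = 1/3*3/8 + 1/3*1/8 + 0*3/16 + 1/3*1/16 = 3/16
  d_1[3] = 1/3*1/16 + 1/3*1/8 + 0*1/4 + 1/3*1/4 = 7/48
d_1 = (0=5/12, 1=1/4, 2=3/16, 3=7/48)
  d_2[0] = 5/12*1/2 + 1/4*11/16 + 3/16*1/8 + 7/48*1/16 = 317/768
  d_2[1] = 5/12*1/16 + 1/4*1/16 + 3/16*7/16 + 7/48*5/8 = 55/256
  d_2[2] = 5/12*3/8 + 1/4*1/8 + 3/16*3/16 + 7/48*1/16 = 89/384
  d_2[3] = 5/12*1/16 + 1/4*1/8 + 3/16*1/4 + 7/48*1/4 = 9/64
d_2 = (0=317/768, 1=55/256, 2=89/384, 3=9/64)
  d_3[0] = 317/768*1/2 + 55/256*11/16 + 89/384*1/8 + 9/64*1/16 = 1605/4096
  d_3[1] = 317/768*1/16 + 55/256*1/16 + 89/384*7/16 + 9/64*5/8 = 117/512
  d_3[2] = 317/768*3/8 + 55/256*1/8 + 89/384*3/16 + 9/64*1/16 = 479/2048
  d_3[3] = 317/768*1/16 + 55/256*1/8 + 89/384*1/4 + 9/64*1/4 = 597/4096
d_3 = (0=1605/4096, 1=117/512, 2=479/2048, 3=597/4096)
  d_4[0] = 1605/4096*1/2 + 117/512*11/16 + 479/2048*1/8 + 597/4096*1/16 = 25649/65536
  d_4[1] = 1605/4096*1/16 + 117/512*1/16 + 479/2048*7/16 + 597/4096*5/8 = 15217/65536
  d_4[2] = 1605/4096*3/8 + 117/512*1/8 + 479/2048*3/16 + 597/4096*1/16 = 14973/65536
  d_4[3] = 1605/4096*1/16 + 117/512*1/8 + 479/2048*1/4 + 597/4096*1/4 = 9697/65536
d_4 = (0=25649/65536, 1=15217/65536, 2=14973/65536, 3=9697/65536)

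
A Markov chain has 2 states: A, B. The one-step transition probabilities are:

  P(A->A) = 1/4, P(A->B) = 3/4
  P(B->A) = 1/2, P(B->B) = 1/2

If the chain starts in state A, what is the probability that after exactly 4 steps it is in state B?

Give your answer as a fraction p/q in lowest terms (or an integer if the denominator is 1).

Computing P^4 by repeated multiplication:
P^1 =
  A: [1/4, 3/4]
  B: [1/2, 1/2]
P^2 =
  A: [7/16, 9/16]
  B: [3/8, 5/8]
P^3 =
  A: [25/64, 39/64]
  B: [13/32, 19/32]
P^4 =
  A: [103/256, 153/256]
  B: [51/128, 77/128]

(P^4)[A -> B] = 153/256

Answer: 153/256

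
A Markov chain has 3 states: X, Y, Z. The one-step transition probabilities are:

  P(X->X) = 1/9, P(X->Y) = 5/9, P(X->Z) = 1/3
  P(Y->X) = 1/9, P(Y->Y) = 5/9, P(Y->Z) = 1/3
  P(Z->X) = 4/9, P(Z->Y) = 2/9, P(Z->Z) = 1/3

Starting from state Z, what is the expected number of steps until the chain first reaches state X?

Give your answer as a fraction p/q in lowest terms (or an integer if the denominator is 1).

Answer: 3

Derivation:
Let h_i = expected steps to first reach X from state i.
Boundary: h_X = 0.
First-step equations for the other states:
  h_Y = 1 + 1/9*h_X + 5/9*h_Y + 1/3*h_Z
  h_Z = 1 + 4/9*h_X + 2/9*h_Y + 1/3*h_Z

Substituting h_X = 0 and rearranging gives the linear system (I - Q) h = 1:
  [4/9, -1/3] . (h_Y, h_Z) = 1
  [-2/9, 2/3] . (h_Y, h_Z) = 1

Solving yields:
  h_Y = 9/2
  h_Z = 3

Starting state is Z, so the expected hitting time is h_Z = 3.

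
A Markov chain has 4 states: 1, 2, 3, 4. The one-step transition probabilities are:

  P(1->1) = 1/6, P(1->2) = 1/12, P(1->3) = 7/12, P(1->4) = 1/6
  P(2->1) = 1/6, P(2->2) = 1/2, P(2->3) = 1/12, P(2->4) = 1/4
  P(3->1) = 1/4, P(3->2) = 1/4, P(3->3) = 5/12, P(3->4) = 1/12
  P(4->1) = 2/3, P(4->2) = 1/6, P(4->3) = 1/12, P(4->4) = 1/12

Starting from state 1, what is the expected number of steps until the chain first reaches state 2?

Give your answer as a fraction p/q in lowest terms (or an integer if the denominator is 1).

Answer: 2112/355

Derivation:
Let h_i = expected steps to first reach 2 from state i.
Boundary: h_2 = 0.
First-step equations for the other states:
  h_1 = 1 + 1/6*h_1 + 1/12*h_2 + 7/12*h_3 + 1/6*h_4
  h_3 = 1 + 1/4*h_1 + 1/4*h_2 + 5/12*h_3 + 1/12*h_4
  h_4 = 1 + 2/3*h_1 + 1/6*h_2 + 1/12*h_3 + 1/12*h_4

Substituting h_2 = 0 and rearranging gives the linear system (I - Q) h = 1:
  [5/6, -7/12, -1/6] . (h_1, h_3, h_4) = 1
  [-1/4, 7/12, -1/12] . (h_1, h_3, h_4) = 1
  [-2/3, -1/12, 11/12] . (h_1, h_3, h_4) = 1

Solving yields:
  h_1 = 2112/355
  h_3 = 1812/355
  h_4 = 2088/355

Starting state is 1, so the expected hitting time is h_1 = 2112/355.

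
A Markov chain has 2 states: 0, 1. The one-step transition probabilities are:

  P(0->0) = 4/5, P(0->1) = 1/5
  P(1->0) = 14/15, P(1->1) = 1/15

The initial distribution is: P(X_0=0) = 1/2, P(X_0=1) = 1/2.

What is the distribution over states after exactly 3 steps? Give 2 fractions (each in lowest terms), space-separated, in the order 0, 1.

Propagating the distribution step by step (d_{t+1} = d_t * P):
d_0 = (0=1/2, 1=1/2)
  d_1[0] = 1/2*4/5 + 1/2*14/15 = 13/15
  d_1[1] = 1/2*1/5 + 1/2*1/15 = 2/15
d_1 = (0=13/15, 1=2/15)
  d_2[0] = 13/15*4/5 + 2/15*14/15 = 184/225
  d_2[1] = 13/15*1/5 + 2/15*1/15 = 41/225
d_2 = (0=184/225, 1=41/225)
  d_3[0] = 184/225*4/5 + 41/225*14/15 = 2782/3375
  d_3[1] = 184/225*1/5 + 41/225*1/15 = 593/3375
d_3 = (0=2782/3375, 1=593/3375)

Answer: 2782/3375 593/3375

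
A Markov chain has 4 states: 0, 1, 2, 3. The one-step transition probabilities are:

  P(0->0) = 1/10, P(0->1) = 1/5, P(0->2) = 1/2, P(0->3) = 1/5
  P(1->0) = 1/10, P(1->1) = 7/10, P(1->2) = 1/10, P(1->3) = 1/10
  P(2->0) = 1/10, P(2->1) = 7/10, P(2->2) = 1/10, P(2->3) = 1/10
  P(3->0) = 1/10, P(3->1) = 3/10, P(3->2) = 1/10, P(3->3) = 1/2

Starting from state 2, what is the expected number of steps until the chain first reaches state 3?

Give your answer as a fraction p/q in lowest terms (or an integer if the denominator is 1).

Let h_i = expected steps to first reach 3 from state i.
Boundary: h_3 = 0.
First-step equations for the other states:
  h_0 = 1 + 1/10*h_0 + 1/5*h_1 + 1/2*h_2 + 1/5*h_3
  h_1 = 1 + 1/10*h_0 + 7/10*h_1 + 1/10*h_2 + 1/10*h_3
  h_2 = 1 + 1/10*h_0 + 7/10*h_1 + 1/10*h_2 + 1/10*h_3

Substituting h_3 = 0 and rearranging gives the linear system (I - Q) h = 1:
  [9/10, -1/5, -1/2] . (h_0, h_1, h_2) = 1
  [-1/10, 3/10, -1/10] . (h_0, h_1, h_2) = 1
  [-1/10, -7/10, 9/10] . (h_0, h_1, h_2) = 1

Solving yields:
  h_0 = 90/11
  h_1 = 100/11
  h_2 = 100/11

Starting state is 2, so the expected hitting time is h_2 = 100/11.

Answer: 100/11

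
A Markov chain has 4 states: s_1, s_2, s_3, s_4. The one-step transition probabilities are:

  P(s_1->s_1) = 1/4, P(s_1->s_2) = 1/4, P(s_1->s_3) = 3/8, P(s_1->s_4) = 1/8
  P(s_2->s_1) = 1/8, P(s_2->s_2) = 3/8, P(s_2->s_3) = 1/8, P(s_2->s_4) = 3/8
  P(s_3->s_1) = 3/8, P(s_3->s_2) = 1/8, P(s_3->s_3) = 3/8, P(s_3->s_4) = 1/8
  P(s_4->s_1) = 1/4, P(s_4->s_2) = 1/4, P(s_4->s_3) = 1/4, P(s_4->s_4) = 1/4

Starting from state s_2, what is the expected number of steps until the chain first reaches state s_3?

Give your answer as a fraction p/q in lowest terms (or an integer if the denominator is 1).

Answer: 130/27

Derivation:
Let h_i = expected steps to first reach s_3 from state i.
Boundary: h_s_3 = 0.
First-step equations for the other states:
  h_s_1 = 1 + 1/4*h_s_1 + 1/4*h_s_2 + 3/8*h_s_3 + 1/8*h_s_4
  h_s_2 = 1 + 1/8*h_s_1 + 3/8*h_s_2 + 1/8*h_s_3 + 3/8*h_s_4
  h_s_4 = 1 + 1/4*h_s_1 + 1/4*h_s_2 + 1/4*h_s_3 + 1/4*h_s_4

Substituting h_s_3 = 0 and rearranging gives the linear system (I - Q) h = 1:
  [3/4, -1/4, -1/8] . (h_s_1, h_s_2, h_s_4) = 1
  [-1/8, 5/8, -3/8] . (h_s_1, h_s_2, h_s_4) = 1
  [-1/4, -1/4, 3/4] . (h_s_1, h_s_2, h_s_4) = 1

Solving yields:
  h_s_1 = 98/27
  h_s_2 = 130/27
  h_s_4 = 112/27

Starting state is s_2, so the expected hitting time is h_s_2 = 130/27.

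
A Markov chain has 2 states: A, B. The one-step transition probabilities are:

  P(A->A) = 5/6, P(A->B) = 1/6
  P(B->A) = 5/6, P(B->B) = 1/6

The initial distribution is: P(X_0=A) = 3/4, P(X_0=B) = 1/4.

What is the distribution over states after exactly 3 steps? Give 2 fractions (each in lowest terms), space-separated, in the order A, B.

Propagating the distribution step by step (d_{t+1} = d_t * P):
d_0 = (A=3/4, B=1/4)
  d_1[A] = 3/4*5/6 + 1/4*5/6 = 5/6
  d_1[B] = 3/4*1/6 + 1/4*1/6 = 1/6
d_1 = (A=5/6, B=1/6)
  d_2[A] = 5/6*5/6 + 1/6*5/6 = 5/6
  d_2[B] = 5/6*1/6 + 1/6*1/6 = 1/6
d_2 = (A=5/6, B=1/6)
  d_3[A] = 5/6*5/6 + 1/6*5/6 = 5/6
  d_3[B] = 5/6*1/6 + 1/6*1/6 = 1/6
d_3 = (A=5/6, B=1/6)

Answer: 5/6 1/6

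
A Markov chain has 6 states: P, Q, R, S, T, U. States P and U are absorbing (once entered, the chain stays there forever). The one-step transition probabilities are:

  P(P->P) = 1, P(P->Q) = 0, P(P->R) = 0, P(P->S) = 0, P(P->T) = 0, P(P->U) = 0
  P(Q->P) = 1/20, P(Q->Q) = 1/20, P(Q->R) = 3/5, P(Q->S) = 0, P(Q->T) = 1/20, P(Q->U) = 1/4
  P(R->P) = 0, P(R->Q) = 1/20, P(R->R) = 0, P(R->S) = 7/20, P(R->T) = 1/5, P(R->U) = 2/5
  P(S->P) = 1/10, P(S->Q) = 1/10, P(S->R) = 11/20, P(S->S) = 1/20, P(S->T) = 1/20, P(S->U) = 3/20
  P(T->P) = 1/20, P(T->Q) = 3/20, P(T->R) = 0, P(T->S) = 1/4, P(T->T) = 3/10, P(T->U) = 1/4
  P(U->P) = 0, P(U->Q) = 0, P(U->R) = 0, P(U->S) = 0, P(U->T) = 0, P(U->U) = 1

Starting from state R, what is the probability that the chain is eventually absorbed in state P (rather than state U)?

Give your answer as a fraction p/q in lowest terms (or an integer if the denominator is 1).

Let a_i = P(absorbed in P | start in state i).
Boundary conditions: a_P = 1, a_U = 0.
For each transient state i, a_i = sum_j P(i->j) * a_j:
  a_Q = 1/20*a_P + 1/20*a_Q + 3/5*a_R + 0*a_S + 1/20*a_T + 1/4*a_U
  a_R = 0*a_P + 1/20*a_Q + 0*a_R + 7/20*a_S + 1/5*a_T + 2/5*a_U
  a_S = 1/10*a_P + 1/10*a_Q + 11/20*a_R + 1/20*a_S + 1/20*a_T + 3/20*a_U
  a_T = 1/20*a_P + 3/20*a_Q + 0*a_R + 1/4*a_S + 3/10*a_T + 1/4*a_U

Substituting a_P = 1 and a_U = 0, rearrange to (I - Q) a = r where r[i] = P(i -> P):
  [19/20, -3/5, 0, -1/20] . (a_Q, a_R, a_S, a_T) = 1/20
  [-1/20, 1, -7/20, -1/5] . (a_Q, a_R, a_S, a_T) = 0
  [-1/10, -11/20, 19/20, -1/20] . (a_Q, a_R, a_S, a_T) = 1/10
  [-3/20, 0, -1/4, 7/10] . (a_Q, a_R, a_S, a_T) = 1/20

Solving yields:
  a_Q = 8253/64402
  a_R = 3404/32201
  a_S = 12153/64402
  a_T = 10709/64402

Starting state is R, so the absorption probability is a_R = 3404/32201.

Answer: 3404/32201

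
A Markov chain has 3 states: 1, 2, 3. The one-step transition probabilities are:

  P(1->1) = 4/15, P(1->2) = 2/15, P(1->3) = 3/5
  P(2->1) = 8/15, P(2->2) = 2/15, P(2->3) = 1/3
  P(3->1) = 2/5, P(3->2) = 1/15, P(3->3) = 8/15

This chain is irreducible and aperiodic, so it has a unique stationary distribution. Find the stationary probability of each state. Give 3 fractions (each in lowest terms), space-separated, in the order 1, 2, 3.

The stationary distribution satisfies pi = pi * P, i.e.:
  pi_1 = 4/15*pi_1 + 8/15*pi_2 + 2/5*pi_3
  pi_2 = 2/15*pi_1 + 2/15*pi_2 + 1/15*pi_3
  pi_3 = 3/5*pi_1 + 1/3*pi_2 + 8/15*pi_3
with normalization: pi_1 + pi_2 + pi_3 = 1.

Using the first 2 balance equations plus normalization, the linear system A*pi = b is:
  [-11/15, 8/15, 2/5] . pi = 0
  [2/15, -13/15, 1/15] . pi = 0
  [1, 1, 1] . pi = 1

Solving yields:
  pi_1 = 43/118
  pi_2 = 23/236
  pi_3 = 127/236

Verification (pi * P):
  43/118*4/15 + 23/236*8/15 + 127/236*2/5 = 43/118 = pi_1  (ok)
  43/118*2/15 + 23/236*2/15 + 127/236*1/15 = 23/236 = pi_2  (ok)
  43/118*3/5 + 23/236*1/3 + 127/236*8/15 = 127/236 = pi_3  (ok)

Answer: 43/118 23/236 127/236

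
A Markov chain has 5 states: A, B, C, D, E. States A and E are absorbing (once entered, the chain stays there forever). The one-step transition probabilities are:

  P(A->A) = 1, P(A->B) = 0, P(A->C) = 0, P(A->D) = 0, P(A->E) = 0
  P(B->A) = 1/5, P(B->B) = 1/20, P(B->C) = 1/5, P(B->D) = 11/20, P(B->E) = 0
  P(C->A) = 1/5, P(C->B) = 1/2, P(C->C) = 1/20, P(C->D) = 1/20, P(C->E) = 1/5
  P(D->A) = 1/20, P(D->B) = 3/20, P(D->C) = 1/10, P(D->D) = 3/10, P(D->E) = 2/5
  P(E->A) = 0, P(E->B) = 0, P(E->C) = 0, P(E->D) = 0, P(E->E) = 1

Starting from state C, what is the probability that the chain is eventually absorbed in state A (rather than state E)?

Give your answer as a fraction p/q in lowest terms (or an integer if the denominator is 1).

Let a_i = P(absorbed in A | start in state i).
Boundary conditions: a_A = 1, a_E = 0.
For each transient state i, a_i = sum_j P(i->j) * a_j:
  a_B = 1/5*a_A + 1/20*a_B + 1/5*a_C + 11/20*a_D + 0*a_E
  a_C = 1/5*a_A + 1/2*a_B + 1/20*a_C + 1/20*a_D + 1/5*a_E
  a_D = 1/20*a_A + 3/20*a_B + 1/10*a_C + 3/10*a_D + 2/5*a_E

Substituting a_A = 1 and a_E = 0, rearrange to (I - Q) a = r where r[i] = P(i -> A):
  [19/20, -1/5, -11/20] . (a_B, a_C, a_D) = 1/5
  [-1/2, 19/20, -1/20] . (a_B, a_C, a_D) = 1/5
  [-3/20, -1/10, 7/10] . (a_B, a_C, a_D) = 1/20

Solving yields:
  a_B = 527/1199
  a_C = 1633/3597
  a_D = 829/3597

Starting state is C, so the absorption probability is a_C = 1633/3597.

Answer: 1633/3597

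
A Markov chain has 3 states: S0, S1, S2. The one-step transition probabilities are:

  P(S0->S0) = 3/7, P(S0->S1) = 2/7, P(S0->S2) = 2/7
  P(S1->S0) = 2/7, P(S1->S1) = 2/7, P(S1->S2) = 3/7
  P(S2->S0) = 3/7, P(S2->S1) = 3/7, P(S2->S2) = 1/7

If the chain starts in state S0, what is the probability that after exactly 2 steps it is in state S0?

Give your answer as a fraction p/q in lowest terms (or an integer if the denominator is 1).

Computing P^2 by repeated multiplication:
P^1 =
  S0: [3/7, 2/7, 2/7]
  S1: [2/7, 2/7, 3/7]
  S2: [3/7, 3/7, 1/7]
P^2 =
  S0: [19/49, 16/49, 2/7]
  S1: [19/49, 17/49, 13/49]
  S2: [18/49, 15/49, 16/49]

(P^2)[S0 -> S0] = 19/49

Answer: 19/49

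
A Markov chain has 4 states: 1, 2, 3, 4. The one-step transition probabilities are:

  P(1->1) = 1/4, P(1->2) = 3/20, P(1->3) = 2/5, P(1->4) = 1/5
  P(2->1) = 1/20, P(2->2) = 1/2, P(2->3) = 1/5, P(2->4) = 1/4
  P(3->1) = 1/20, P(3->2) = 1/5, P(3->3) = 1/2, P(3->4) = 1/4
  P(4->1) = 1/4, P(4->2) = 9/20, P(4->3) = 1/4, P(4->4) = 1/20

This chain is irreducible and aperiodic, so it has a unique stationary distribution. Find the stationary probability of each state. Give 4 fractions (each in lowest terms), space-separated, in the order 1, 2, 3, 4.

Answer: 11/97 1903/5432 1807/5432 79/388

Derivation:
The stationary distribution satisfies pi = pi * P, i.e.:
  pi_1 = 1/4*pi_1 + 1/20*pi_2 + 1/20*pi_3 + 1/4*pi_4
  pi_2 = 3/20*pi_1 + 1/2*pi_2 + 1/5*pi_3 + 9/20*pi_4
  pi_3 = 2/5*pi_1 + 1/5*pi_2 + 1/2*pi_3 + 1/4*pi_4
  pi_4 = 1/5*pi_1 + 1/4*pi_2 + 1/4*pi_3 + 1/20*pi_4
with normalization: pi_1 + pi_2 + pi_3 + pi_4 = 1.

Using the first 3 balance equations plus normalization, the linear system A*pi = b is:
  [-3/4, 1/20, 1/20, 1/4] . pi = 0
  [3/20, -1/2, 1/5, 9/20] . pi = 0
  [2/5, 1/5, -1/2, 1/4] . pi = 0
  [1, 1, 1, 1] . pi = 1

Solving yields:
  pi_1 = 11/97
  pi_2 = 1903/5432
  pi_3 = 1807/5432
  pi_4 = 79/388

Verification (pi * P):
  11/97*1/4 + 1903/5432*1/20 + 1807/5432*1/20 + 79/388*1/4 = 11/97 = pi_1  (ok)
  11/97*3/20 + 1903/5432*1/2 + 1807/5432*1/5 + 79/388*9/20 = 1903/5432 = pi_2  (ok)
  11/97*2/5 + 1903/5432*1/5 + 1807/5432*1/2 + 79/388*1/4 = 1807/5432 = pi_3  (ok)
  11/97*1/5 + 1903/5432*1/4 + 1807/5432*1/4 + 79/388*1/20 = 79/388 = pi_4  (ok)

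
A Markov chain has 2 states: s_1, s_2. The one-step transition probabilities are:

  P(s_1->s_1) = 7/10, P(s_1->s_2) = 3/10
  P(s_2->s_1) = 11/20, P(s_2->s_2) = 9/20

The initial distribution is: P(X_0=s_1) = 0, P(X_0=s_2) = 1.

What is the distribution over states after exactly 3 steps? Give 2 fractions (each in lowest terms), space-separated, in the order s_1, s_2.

Propagating the distribution step by step (d_{t+1} = d_t * P):
d_0 = (s_1=0, s_2=1)
  d_1[s_1] = 0*7/10 + 1*11/20 = 11/20
  d_1[s_2] = 0*3/10 + 1*9/20 = 9/20
d_1 = (s_1=11/20, s_2=9/20)
  d_2[s_1] = 11/20*7/10 + 9/20*11/20 = 253/400
  d_2[s_2] = 11/20*3/10 + 9/20*9/20 = 147/400
d_2 = (s_1=253/400, s_2=147/400)
  d_3[s_1] = 253/400*7/10 + 147/400*11/20 = 5159/8000
  d_3[s_2] = 253/400*3/10 + 147/400*9/20 = 2841/8000
d_3 = (s_1=5159/8000, s_2=2841/8000)

Answer: 5159/8000 2841/8000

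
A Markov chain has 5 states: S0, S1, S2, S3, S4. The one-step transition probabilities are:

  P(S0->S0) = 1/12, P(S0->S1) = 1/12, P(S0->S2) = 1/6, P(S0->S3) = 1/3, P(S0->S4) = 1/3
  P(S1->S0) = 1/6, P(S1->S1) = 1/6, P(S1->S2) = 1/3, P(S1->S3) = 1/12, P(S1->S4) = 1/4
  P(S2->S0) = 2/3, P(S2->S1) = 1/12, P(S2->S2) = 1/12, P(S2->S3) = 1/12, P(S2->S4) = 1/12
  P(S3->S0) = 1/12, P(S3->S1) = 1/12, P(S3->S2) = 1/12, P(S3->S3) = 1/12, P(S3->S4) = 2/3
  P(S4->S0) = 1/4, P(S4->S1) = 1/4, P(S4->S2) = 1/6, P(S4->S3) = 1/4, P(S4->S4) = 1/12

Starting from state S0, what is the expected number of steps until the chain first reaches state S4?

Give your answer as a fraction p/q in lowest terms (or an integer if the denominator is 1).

Let h_i = expected steps to first reach S4 from state i.
Boundary: h_S4 = 0.
First-step equations for the other states:
  h_S0 = 1 + 1/12*h_S0 + 1/12*h_S1 + 1/6*h_S2 + 1/3*h_S3 + 1/3*h_S4
  h_S1 = 1 + 1/6*h_S0 + 1/6*h_S1 + 1/3*h_S2 + 1/12*h_S3 + 1/4*h_S4
  h_S2 = 1 + 2/3*h_S0 + 1/12*h_S1 + 1/12*h_S2 + 1/12*h_S3 + 1/12*h_S4
  h_S3 = 1 + 1/12*h_S0 + 1/12*h_S1 + 1/12*h_S2 + 1/12*h_S3 + 2/3*h_S4

Substituting h_S4 = 0 and rearranging gives the linear system (I - Q) h = 1:
  [11/12, -1/12, -1/6, -1/3] . (h_S0, h_S1, h_S2, h_S3) = 1
  [-1/6, 5/6, -1/3, -1/12] . (h_S0, h_S1, h_S2, h_S3) = 1
  [-2/3, -1/12, 11/12, -1/12] . (h_S0, h_S1, h_S2, h_S3) = 1
  [-1/12, -1/12, -1/12, 11/12] . (h_S0, h_S1, h_S2, h_S3) = 1

Solving yields:
  h_S0 = 25344/9143
  h_S1 = 756/223
  h_S2 = 32868/9143
  h_S3 = 18084/9143

Starting state is S0, so the expected hitting time is h_S0 = 25344/9143.

Answer: 25344/9143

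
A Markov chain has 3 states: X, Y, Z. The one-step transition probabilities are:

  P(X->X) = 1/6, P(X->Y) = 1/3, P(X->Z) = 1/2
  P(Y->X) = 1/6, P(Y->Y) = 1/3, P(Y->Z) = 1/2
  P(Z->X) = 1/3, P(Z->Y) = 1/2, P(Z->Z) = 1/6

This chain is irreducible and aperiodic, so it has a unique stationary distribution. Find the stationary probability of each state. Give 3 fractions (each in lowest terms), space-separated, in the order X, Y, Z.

The stationary distribution satisfies pi = pi * P, i.e.:
  pi_X = 1/6*pi_X + 1/6*pi_Y + 1/3*pi_Z
  pi_Y = 1/3*pi_X + 1/3*pi_Y + 1/2*pi_Z
  pi_Z = 1/2*pi_X + 1/2*pi_Y + 1/6*pi_Z
with normalization: pi_X + pi_Y + pi_Z = 1.

Using the first 2 balance equations plus normalization, the linear system A*pi = b is:
  [-5/6, 1/6, 1/3] . pi = 0
  [1/3, -2/3, 1/2] . pi = 0
  [1, 1, 1] . pi = 1

Solving yields:
  pi_X = 11/48
  pi_Y = 19/48
  pi_Z = 3/8

Verification (pi * P):
  11/48*1/6 + 19/48*1/6 + 3/8*1/3 = 11/48 = pi_X  (ok)
  11/48*1/3 + 19/48*1/3 + 3/8*1/2 = 19/48 = pi_Y  (ok)
  11/48*1/2 + 19/48*1/2 + 3/8*1/6 = 3/8 = pi_Z  (ok)

Answer: 11/48 19/48 3/8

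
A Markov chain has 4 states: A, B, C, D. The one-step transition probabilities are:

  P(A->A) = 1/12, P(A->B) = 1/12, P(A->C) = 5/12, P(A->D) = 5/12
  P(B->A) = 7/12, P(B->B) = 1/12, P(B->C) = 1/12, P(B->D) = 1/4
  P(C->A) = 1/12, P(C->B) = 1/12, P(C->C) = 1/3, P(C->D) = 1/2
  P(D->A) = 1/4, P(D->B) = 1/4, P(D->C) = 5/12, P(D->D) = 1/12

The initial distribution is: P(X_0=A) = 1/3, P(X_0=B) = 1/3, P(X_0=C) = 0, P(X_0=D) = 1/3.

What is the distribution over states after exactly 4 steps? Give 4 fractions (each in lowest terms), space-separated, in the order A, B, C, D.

Propagating the distribution step by step (d_{t+1} = d_t * P):
d_0 = (A=1/3, B=1/3, C=0, D=1/3)
  d_1[A] = 1/3*1/12 + 1/3*7/12 + 0*1/12 + 1/3*1/4 = 11/36
  d_1[B] = 1/3*1/12 + 1/3*1/12 + 0*1/12 + 1/3*1/4 = 5/36
  d_1[C] = 1/3*5/12 + 1/3*1/12 + 0*1/3 + 1/3*5/12 = 11/36
  d_1[D] = 1/3*5/12 + 1/3*1/4 + 0*1/2 + 1/3*1/12 = 1/4
d_1 = (A=11/36, B=5/36, C=11/36, D=1/4)
  d_2[A] = 11/36*1/12 + 5/36*7/12 + 11/36*1/12 + 1/4*1/4 = 7/36
  d_2[B] = 11/36*1/12 + 5/36*1/12 + 11/36*1/12 + 1/4*1/4 = 1/8
  d_2[C] = 11/36*5/12 + 5/36*1/12 + 11/36*1/3 + 1/4*5/12 = 149/432
  d_2[D] = 11/36*5/12 + 5/36*1/4 + 11/36*1/2 + 1/4*1/12 = 145/432
d_2 = (A=7/36, B=1/8, C=149/432, D=145/432)
  d_3[A] = 7/36*1/12 + 1/8*7/12 + 149/432*1/12 + 145/432*1/4 = 523/2592
  d_3[B] = 7/36*1/12 + 1/8*1/12 + 149/432*1/12 + 145/432*1/4 = 361/2592
  d_3[C] = 7/36*5/12 + 1/8*1/12 + 149/432*1/3 + 145/432*5/12 = 1795/5184
  d_3[D] = 7/36*5/12 + 1/8*1/4 + 149/432*1/2 + 145/432*1/12 = 1621/5184
d_3 = (A=523/2592, B=361/2592, C=1795/5184, D=1621/5184)
  d_4[A] = 523/2592*1/12 + 361/2592*7/12 + 1795/5184*1/12 + 1621/5184*1/4 = 6379/31104
  d_4[B] = 523/2592*1/12 + 361/2592*1/12 + 1795/5184*1/12 + 1621/5184*1/4 = 4213/31104
  d_4[C] = 523/2592*5/12 + 361/2592*1/12 + 1795/5184*1/3 + 1621/5184*5/12 = 7079/20736
  d_4[D] = 523/2592*5/12 + 361/2592*1/4 + 1795/5184*1/2 + 1621/5184*1/12 = 19787/62208
d_4 = (A=6379/31104, B=4213/31104, C=7079/20736, D=19787/62208)

Answer: 6379/31104 4213/31104 7079/20736 19787/62208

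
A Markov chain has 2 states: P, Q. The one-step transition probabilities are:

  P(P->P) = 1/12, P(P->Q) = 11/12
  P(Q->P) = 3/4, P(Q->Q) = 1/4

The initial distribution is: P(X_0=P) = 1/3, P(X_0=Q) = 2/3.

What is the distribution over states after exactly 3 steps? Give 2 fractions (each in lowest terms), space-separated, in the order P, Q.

Answer: 157/324 167/324

Derivation:
Propagating the distribution step by step (d_{t+1} = d_t * P):
d_0 = (P=1/3, Q=2/3)
  d_1[P] = 1/3*1/12 + 2/3*3/4 = 19/36
  d_1[Q] = 1/3*11/12 + 2/3*1/4 = 17/36
d_1 = (P=19/36, Q=17/36)
  d_2[P] = 19/36*1/12 + 17/36*3/4 = 43/108
  d_2[Q] = 19/36*11/12 + 17/36*1/4 = 65/108
d_2 = (P=43/108, Q=65/108)
  d_3[P] = 43/108*1/12 + 65/108*3/4 = 157/324
  d_3[Q] = 43/108*11/12 + 65/108*1/4 = 167/324
d_3 = (P=157/324, Q=167/324)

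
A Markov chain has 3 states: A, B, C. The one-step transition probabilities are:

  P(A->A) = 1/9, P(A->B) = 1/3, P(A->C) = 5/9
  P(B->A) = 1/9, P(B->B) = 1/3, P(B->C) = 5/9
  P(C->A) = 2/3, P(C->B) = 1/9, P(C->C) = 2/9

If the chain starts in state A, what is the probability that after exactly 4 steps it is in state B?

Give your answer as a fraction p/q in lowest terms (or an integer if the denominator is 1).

Computing P^4 by repeated multiplication:
P^1 =
  A: [1/9, 1/3, 5/9]
  B: [1/9, 1/3, 5/9]
  C: [2/3, 1/9, 2/9]
P^2 =
  A: [34/81, 17/81, 10/27]
  B: [34/81, 17/81, 10/27]
  C: [19/81, 23/81, 13/27]
P^3 =
  A: [77/243, 61/243, 35/81]
  B: [77/243, 61/243, 35/81]
  C: [92/243, 55/243, 32/81]
P^4 =
  A: [256/729, 173/729, 100/243]
  B: [256/729, 173/729, 100/243]
  C: [241/729, 179/729, 103/243]

(P^4)[A -> B] = 173/729

Answer: 173/729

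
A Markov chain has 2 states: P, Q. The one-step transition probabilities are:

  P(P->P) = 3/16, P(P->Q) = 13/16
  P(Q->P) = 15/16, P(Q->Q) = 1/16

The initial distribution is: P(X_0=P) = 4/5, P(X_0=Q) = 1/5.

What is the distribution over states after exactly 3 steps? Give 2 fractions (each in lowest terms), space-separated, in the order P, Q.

Answer: 543/1280 737/1280

Derivation:
Propagating the distribution step by step (d_{t+1} = d_t * P):
d_0 = (P=4/5, Q=1/5)
  d_1[P] = 4/5*3/16 + 1/5*15/16 = 27/80
  d_1[Q] = 4/5*13/16 + 1/5*1/16 = 53/80
d_1 = (P=27/80, Q=53/80)
  d_2[P] = 27/80*3/16 + 53/80*15/16 = 219/320
  d_2[Q] = 27/80*13/16 + 53/80*1/16 = 101/320
d_2 = (P=219/320, Q=101/320)
  d_3[P] = 219/320*3/16 + 101/320*15/16 = 543/1280
  d_3[Q] = 219/320*13/16 + 101/320*1/16 = 737/1280
d_3 = (P=543/1280, Q=737/1280)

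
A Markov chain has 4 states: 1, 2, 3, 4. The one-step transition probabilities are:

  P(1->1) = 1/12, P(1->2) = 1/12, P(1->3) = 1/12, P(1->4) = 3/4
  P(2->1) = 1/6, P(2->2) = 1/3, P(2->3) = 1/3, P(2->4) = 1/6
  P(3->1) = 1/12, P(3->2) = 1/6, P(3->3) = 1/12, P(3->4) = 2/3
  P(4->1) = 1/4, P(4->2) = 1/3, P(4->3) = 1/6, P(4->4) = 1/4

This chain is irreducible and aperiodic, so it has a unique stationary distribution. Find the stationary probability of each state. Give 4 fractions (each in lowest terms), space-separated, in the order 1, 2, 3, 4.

The stationary distribution satisfies pi = pi * P, i.e.:
  pi_1 = 1/12*pi_1 + 1/6*pi_2 + 1/12*pi_3 + 1/4*pi_4
  pi_2 = 1/12*pi_1 + 1/3*pi_2 + 1/6*pi_3 + 1/3*pi_4
  pi_3 = 1/12*pi_1 + 1/3*pi_2 + 1/12*pi_3 + 1/6*pi_4
  pi_4 = 3/4*pi_1 + 1/6*pi_2 + 2/3*pi_3 + 1/4*pi_4
with normalization: pi_1 + pi_2 + pi_3 + pi_4 = 1.

Using the first 3 balance equations plus normalization, the linear system A*pi = b is:
  [-11/12, 1/6, 1/12, 1/4] . pi = 0
  [1/12, -2/3, 1/6, 1/3] . pi = 0
  [1/12, 1/3, -11/12, 1/6] . pi = 0
  [1, 1, 1, 1] . pi = 1

Solving yields:
  pi_1 = 368/2167
  pi_2 = 565/2167
  pi_3 = 392/2167
  pi_4 = 842/2167

Verification (pi * P):
  368/2167*1/12 + 565/2167*1/6 + 392/2167*1/12 + 842/2167*1/4 = 368/2167 = pi_1  (ok)
  368/2167*1/12 + 565/2167*1/3 + 392/2167*1/6 + 842/2167*1/3 = 565/2167 = pi_2  (ok)
  368/2167*1/12 + 565/2167*1/3 + 392/2167*1/12 + 842/2167*1/6 = 392/2167 = pi_3  (ok)
  368/2167*3/4 + 565/2167*1/6 + 392/2167*2/3 + 842/2167*1/4 = 842/2167 = pi_4  (ok)

Answer: 368/2167 565/2167 392/2167 842/2167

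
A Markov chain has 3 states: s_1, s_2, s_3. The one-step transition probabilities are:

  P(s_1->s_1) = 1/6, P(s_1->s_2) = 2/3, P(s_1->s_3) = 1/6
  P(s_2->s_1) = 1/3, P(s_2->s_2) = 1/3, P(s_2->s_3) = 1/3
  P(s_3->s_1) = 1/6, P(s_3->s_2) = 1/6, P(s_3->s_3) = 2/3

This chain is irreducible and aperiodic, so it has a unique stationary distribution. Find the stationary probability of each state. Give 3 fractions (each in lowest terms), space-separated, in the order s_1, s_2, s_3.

Answer: 2/9 1/3 4/9

Derivation:
The stationary distribution satisfies pi = pi * P, i.e.:
  pi_s_1 = 1/6*pi_s_1 + 1/3*pi_s_2 + 1/6*pi_s_3
  pi_s_2 = 2/3*pi_s_1 + 1/3*pi_s_2 + 1/6*pi_s_3
  pi_s_3 = 1/6*pi_s_1 + 1/3*pi_s_2 + 2/3*pi_s_3
with normalization: pi_s_1 + pi_s_2 + pi_s_3 = 1.

Using the first 2 balance equations plus normalization, the linear system A*pi = b is:
  [-5/6, 1/3, 1/6] . pi = 0
  [2/3, -2/3, 1/6] . pi = 0
  [1, 1, 1] . pi = 1

Solving yields:
  pi_s_1 = 2/9
  pi_s_2 = 1/3
  pi_s_3 = 4/9

Verification (pi * P):
  2/9*1/6 + 1/3*1/3 + 4/9*1/6 = 2/9 = pi_s_1  (ok)
  2/9*2/3 + 1/3*1/3 + 4/9*1/6 = 1/3 = pi_s_2  (ok)
  2/9*1/6 + 1/3*1/3 + 4/9*2/3 = 4/9 = pi_s_3  (ok)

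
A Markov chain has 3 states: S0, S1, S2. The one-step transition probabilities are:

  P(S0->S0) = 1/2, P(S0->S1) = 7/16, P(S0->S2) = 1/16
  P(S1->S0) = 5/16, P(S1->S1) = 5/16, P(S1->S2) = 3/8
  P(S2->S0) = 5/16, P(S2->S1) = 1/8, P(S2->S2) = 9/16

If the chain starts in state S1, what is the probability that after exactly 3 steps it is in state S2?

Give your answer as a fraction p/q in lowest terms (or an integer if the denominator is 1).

Computing P^3 by repeated multiplication:
P^1 =
  S0: [1/2, 7/16, 1/16]
  S1: [5/16, 5/16, 3/8]
  S2: [5/16, 1/8, 9/16]
P^2 =
  S0: [13/32, 93/256, 59/256]
  S1: [95/256, 9/32, 89/256]
  S2: [95/256, 63/256, 49/128]
P^3 =
  S0: [199/512, 1311/4096, 1193/4096]
  S1: [1565/4096, 1203/4096, 83/256]
  S2: [1565/4096, 147/512, 1355/4096]

(P^3)[S1 -> S2] = 83/256

Answer: 83/256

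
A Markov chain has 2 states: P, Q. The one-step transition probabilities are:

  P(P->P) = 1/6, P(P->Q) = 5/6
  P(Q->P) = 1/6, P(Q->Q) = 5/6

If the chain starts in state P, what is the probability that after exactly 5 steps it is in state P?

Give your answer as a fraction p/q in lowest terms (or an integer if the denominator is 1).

Answer: 1/6

Derivation:
Computing P^5 by repeated multiplication:
P^1 =
  P: [1/6, 5/6]
  Q: [1/6, 5/6]
P^2 =
  P: [1/6, 5/6]
  Q: [1/6, 5/6]
P^3 =
  P: [1/6, 5/6]
  Q: [1/6, 5/6]
P^4 =
  P: [1/6, 5/6]
  Q: [1/6, 5/6]
P^5 =
  P: [1/6, 5/6]
  Q: [1/6, 5/6]

(P^5)[P -> P] = 1/6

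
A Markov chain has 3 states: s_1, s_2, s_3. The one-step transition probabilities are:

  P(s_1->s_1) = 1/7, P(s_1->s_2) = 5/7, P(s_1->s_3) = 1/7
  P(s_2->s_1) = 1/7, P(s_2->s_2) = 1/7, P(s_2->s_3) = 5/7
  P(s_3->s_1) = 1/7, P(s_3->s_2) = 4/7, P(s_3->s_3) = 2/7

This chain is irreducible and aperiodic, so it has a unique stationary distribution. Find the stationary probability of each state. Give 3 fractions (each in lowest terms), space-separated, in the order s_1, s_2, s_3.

The stationary distribution satisfies pi = pi * P, i.e.:
  pi_s_1 = 1/7*pi_s_1 + 1/7*pi_s_2 + 1/7*pi_s_3
  pi_s_2 = 5/7*pi_s_1 + 1/7*pi_s_2 + 4/7*pi_s_3
  pi_s_3 = 1/7*pi_s_1 + 5/7*pi_s_2 + 2/7*pi_s_3
with normalization: pi_s_1 + pi_s_2 + pi_s_3 = 1.

Using the first 2 balance equations plus normalization, the linear system A*pi = b is:
  [-6/7, 1/7, 1/7] . pi = 0
  [5/7, -6/7, 4/7] . pi = 0
  [1, 1, 1] . pi = 1

Solving yields:
  pi_s_1 = 1/7
  pi_s_2 = 29/70
  pi_s_3 = 31/70

Verification (pi * P):
  1/7*1/7 + 29/70*1/7 + 31/70*1/7 = 1/7 = pi_s_1  (ok)
  1/7*5/7 + 29/70*1/7 + 31/70*4/7 = 29/70 = pi_s_2  (ok)
  1/7*1/7 + 29/70*5/7 + 31/70*2/7 = 31/70 = pi_s_3  (ok)

Answer: 1/7 29/70 31/70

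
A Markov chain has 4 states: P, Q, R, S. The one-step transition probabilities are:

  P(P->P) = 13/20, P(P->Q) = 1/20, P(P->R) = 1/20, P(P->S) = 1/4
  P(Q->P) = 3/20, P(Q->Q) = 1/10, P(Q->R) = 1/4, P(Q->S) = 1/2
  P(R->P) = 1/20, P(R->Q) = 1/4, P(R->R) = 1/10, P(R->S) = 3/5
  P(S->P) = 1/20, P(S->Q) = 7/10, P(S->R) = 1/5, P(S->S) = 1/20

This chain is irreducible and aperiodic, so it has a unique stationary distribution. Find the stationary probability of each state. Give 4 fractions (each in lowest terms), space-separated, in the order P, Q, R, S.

The stationary distribution satisfies pi = pi * P, i.e.:
  pi_P = 13/20*pi_P + 3/20*pi_Q + 1/20*pi_R + 1/20*pi_S
  pi_Q = 1/20*pi_P + 1/10*pi_Q + 1/4*pi_R + 7/10*pi_S
  pi_R = 1/20*pi_P + 1/4*pi_Q + 1/10*pi_R + 1/5*pi_S
  pi_S = 1/4*pi_P + 1/2*pi_Q + 3/5*pi_R + 1/20*pi_S
with normalization: pi_P + pi_Q + pi_R + pi_S = 1.

Using the first 3 balance equations plus normalization, the linear system A*pi = b is:
  [-7/20, 3/20, 1/20, 1/20] . pi = 0
  [1/20, -9/10, 1/4, 7/10] . pi = 0
  [1/20, 1/4, -9/10, 1/5] . pi = 0
  [1, 1, 1, 1] . pi = 1

Solving yields:
  pi_P = 419/2074
  pi_Q = 639/2074
  pi_R = 349/2074
  pi_S = 667/2074

Verification (pi * P):
  419/2074*13/20 + 639/2074*3/20 + 349/2074*1/20 + 667/2074*1/20 = 419/2074 = pi_P  (ok)
  419/2074*1/20 + 639/2074*1/10 + 349/2074*1/4 + 667/2074*7/10 = 639/2074 = pi_Q  (ok)
  419/2074*1/20 + 639/2074*1/4 + 349/2074*1/10 + 667/2074*1/5 = 349/2074 = pi_R  (ok)
  419/2074*1/4 + 639/2074*1/2 + 349/2074*3/5 + 667/2074*1/20 = 667/2074 = pi_S  (ok)

Answer: 419/2074 639/2074 349/2074 667/2074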